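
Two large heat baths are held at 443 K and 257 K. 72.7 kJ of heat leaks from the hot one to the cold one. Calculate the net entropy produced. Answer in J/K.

ΔS_hot = −Q/T_H = −72700/443 = -164.1 J/K and ΔS_cold = +Q/T_C = 72700/257 = 282.9 J/K.
ΔS_total = -164.1 + 282.9 = 119 J/K, positive as the second law requires.

ΔS_total = 119 J/K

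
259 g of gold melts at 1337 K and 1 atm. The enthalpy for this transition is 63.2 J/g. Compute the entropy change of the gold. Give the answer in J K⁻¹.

ΔS = 12.2 J/K

Heat absorbed by the substance: Q = mL = 259 × 63.2 = 16368.8 J.
At constant T, ΔS = Q_rev/T = 16368.8 / 1337 = 12.2 J/K.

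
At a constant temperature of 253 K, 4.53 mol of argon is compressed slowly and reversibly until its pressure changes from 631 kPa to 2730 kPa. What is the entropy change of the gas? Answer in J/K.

ΔS_gas = -55.2 J/K

For an isothermal ideal gas ΔS_gas = nR ln(P₁/P₂) = 4.53 × 8.314 × ln(631/2730) = -55.2 J/K.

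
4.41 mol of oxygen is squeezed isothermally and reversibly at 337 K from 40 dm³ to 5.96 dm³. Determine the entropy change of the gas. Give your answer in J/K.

ΔS_gas = -69.8 J/K

For an isothermal ideal gas ΔS_gas = nR ln(V₂/V₁) = 4.41 × 8.314 × ln(5.96/40) = -69.8 J/K.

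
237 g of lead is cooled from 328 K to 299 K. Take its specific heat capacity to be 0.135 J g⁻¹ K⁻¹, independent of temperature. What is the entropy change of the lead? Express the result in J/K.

ΔS = ∫dQ_rev/T = m c ln(T₂/T₁) = 237 × 0.135 × ln(299/328) = -2.96 J/K.

ΔS = -2.96 J/K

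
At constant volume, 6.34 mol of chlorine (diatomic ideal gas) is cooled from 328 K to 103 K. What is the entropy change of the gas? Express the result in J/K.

ΔS = -153 J/K

At constant volume, ΔS = nC_V ln(T₂/T₁) with C_V = 5R/2 = 20.79 J mol⁻¹ K⁻¹.
ΔS = 6.34 × 20.79 × ln(103/328) = -153 J/K.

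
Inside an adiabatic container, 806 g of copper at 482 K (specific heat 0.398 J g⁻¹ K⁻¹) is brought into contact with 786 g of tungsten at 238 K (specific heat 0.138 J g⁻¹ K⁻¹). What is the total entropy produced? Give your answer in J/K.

ΔS_total = 17.8 J/K

Energy balance: T_f = (m₁c₁T₁ + m₂c₂T₂)/(m₁c₁ + m₂c₂) = 420.34 K.
ΔS₁ = m₁c₁ ln(T_f/T₁) = 320.788 × ln(420.34/482) = -43.91 J/K.
ΔS₂ = m₂c₂ ln(T_f/T₂) = 108.468 × ln(420.34/238) = 61.7 J/K.
ΔS_total = -43.91 + 61.7 = 17.8 J/K.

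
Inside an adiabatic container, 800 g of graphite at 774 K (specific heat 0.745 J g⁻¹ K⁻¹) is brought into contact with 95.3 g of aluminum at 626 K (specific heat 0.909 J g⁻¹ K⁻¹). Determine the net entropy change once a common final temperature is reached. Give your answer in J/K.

Energy balance: T_f = (m₁c₁T₁ + m₂c₂T₂)/(m₁c₁ + m₂c₂) = 755.22 K.
ΔS₁ = m₁c₁ ln(T_f/T₁) = 596 × ln(755.22/774) = -14.64 J/K.
ΔS₂ = m₂c₂ ln(T_f/T₂) = 86.6277 × ln(755.22/626) = 16.26 J/K.
ΔS_total = -14.64 + 16.26 = 1.62 J/K.

ΔS_total = 1.62 J/K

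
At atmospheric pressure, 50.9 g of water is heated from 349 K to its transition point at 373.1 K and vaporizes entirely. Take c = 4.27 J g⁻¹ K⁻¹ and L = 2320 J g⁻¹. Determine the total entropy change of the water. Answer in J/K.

ΔS = 331 J/K

Warming step: ΔS₁ = m c ln(T_tr/T_i) = 50.9 × 4.27 × ln(373.1/349) = 14.51 J/K.
Phase change: ΔS₂ = +mL/T_tr = 50.9 × 2320 / 373.1 = 316.5 J/K.
ΔS_total = (14.51) + (316.5) = 331 J/K.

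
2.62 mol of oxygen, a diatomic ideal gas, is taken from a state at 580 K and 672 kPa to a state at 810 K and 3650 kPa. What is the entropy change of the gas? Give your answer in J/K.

ΔS = nC_p ln(T₂/T₁) − nR ln(P₂/P₁), with C_p = 7R/2 = 29.1 J mol⁻¹ K⁻¹ for a diatomic ideal gas.
ΔS = 2.62 × [29.1 × ln(810/580) − 8.314 × ln(3650/672)] = -11.4 J/K.

ΔS = -11.4 J/K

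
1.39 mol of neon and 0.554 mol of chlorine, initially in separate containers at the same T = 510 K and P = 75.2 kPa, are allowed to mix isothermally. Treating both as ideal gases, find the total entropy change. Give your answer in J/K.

Mole fractions: x_A = 1.39/1.94 = 0.715, x_B = 0.285.
ΔS_mix = −R(n_A ln x_A + n_B ln x_B) = −8.314 × (1.39 ln 0.715 + 0.554 ln 0.285) = 9.66 J/K.

ΔS_mix = 9.66 J/K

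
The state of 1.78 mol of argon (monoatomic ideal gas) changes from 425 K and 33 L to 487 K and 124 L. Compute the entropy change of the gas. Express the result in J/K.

ΔS = 22.6 J/K

Entropy is a state function: ΔS = nC_V ln(T₂/T₁) + nR ln(V₂/V₁), with C_V = 3R/2 = 12.47 J mol⁻¹ K⁻¹ for a monoatomic ideal gas.
ΔS = 1.78 × [12.47 × ln(487/425) + 8.314 × ln(124/33)] = 22.6 J/K.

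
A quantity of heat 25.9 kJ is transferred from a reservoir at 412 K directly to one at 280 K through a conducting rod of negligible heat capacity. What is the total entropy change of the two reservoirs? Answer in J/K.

ΔS_total = 29.6 J/K

ΔS_hot = −Q/T_H = −25900/412 = -62.86 J/K and ΔS_cold = +Q/T_C = 25900/280 = 92.5 J/K.
ΔS_total = -62.86 + 92.5 = 29.6 J/K, positive as the second law requires.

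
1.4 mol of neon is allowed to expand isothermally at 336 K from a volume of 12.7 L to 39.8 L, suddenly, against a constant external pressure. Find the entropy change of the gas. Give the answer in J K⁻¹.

ΔS_gas = 13.3 J/K

Entropy is a state function, so ΔS_gas depends only on the end states.
For an isothermal ideal gas ΔS_gas = nR ln(V₂/V₁) = 1.4 × 8.314 × ln(39.8/12.7) = 13.3 J/K.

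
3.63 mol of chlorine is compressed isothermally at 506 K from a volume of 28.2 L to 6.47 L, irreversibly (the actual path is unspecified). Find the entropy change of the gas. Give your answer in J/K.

Entropy is a state function, so ΔS_gas depends only on the end states.
For an isothermal ideal gas ΔS_gas = nR ln(V₂/V₁) = 3.63 × 8.314 × ln(6.47/28.2) = -44.4 J/K.

ΔS_gas = -44.4 J/K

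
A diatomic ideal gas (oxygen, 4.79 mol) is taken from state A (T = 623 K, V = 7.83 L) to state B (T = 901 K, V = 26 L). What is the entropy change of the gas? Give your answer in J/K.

Entropy is a state function: ΔS = nC_V ln(T₂/T₁) + nR ln(V₂/V₁), with C_V = 5R/2 = 20.79 J mol⁻¹ K⁻¹ for a diatomic ideal gas.
ΔS = 4.79 × [20.79 × ln(901/623) + 8.314 × ln(26/7.83)] = 84.5 J/K.

ΔS = 84.5 J/K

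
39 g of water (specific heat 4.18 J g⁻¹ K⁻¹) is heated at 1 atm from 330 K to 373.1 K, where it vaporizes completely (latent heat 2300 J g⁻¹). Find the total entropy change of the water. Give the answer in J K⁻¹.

Warming step: ΔS₁ = m c ln(T_tr/T_i) = 39 × 4.18 × ln(373.1/330) = 20.01 J/K.
Phase change: ΔS₂ = +mL/T_tr = 39 × 2300 / 373.1 = 240.4 J/K.
ΔS_total = (20.01) + (240.4) = 260 J/K.

ΔS = 260 J/K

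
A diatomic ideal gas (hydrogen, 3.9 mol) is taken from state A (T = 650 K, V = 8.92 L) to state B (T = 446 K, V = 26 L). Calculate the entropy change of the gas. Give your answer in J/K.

ΔS = 4.16 J/K

Entropy is a state function: ΔS = nC_V ln(T₂/T₁) + nR ln(V₂/V₁), with C_V = 5R/2 = 20.79 J mol⁻¹ K⁻¹ for a diatomic ideal gas.
ΔS = 3.9 × [20.79 × ln(446/650) + 8.314 × ln(26/8.92)] = 4.16 J/K.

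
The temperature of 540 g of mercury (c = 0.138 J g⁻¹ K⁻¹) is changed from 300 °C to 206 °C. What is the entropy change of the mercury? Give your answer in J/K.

ΔS = -13.3 J/K

In kelvin: T₁ = 573.15 K, T₂ = 479.15 K. ΔS = ∫dQ_rev/T = m c ln(T₂/T₁) = 540 × 0.138 × ln(479.15/573.15) = -13.3 J/K.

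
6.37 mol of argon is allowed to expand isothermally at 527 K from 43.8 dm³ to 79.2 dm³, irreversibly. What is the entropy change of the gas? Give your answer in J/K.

ΔS_gas = 31.4 J/K

Entropy is a state function, so ΔS_gas depends only on the end states.
For an isothermal ideal gas ΔS_gas = nR ln(V₂/V₁) = 6.37 × 8.314 × ln(79.2/43.8) = 31.4 J/K.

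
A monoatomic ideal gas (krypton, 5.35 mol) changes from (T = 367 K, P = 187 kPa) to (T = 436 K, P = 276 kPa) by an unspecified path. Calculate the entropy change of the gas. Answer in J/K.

ΔS = nC_p ln(T₂/T₁) − nR ln(P₂/P₁), with C_p = 5R/2 = 20.79 J mol⁻¹ K⁻¹ for a monoatomic ideal gas.
ΔS = 5.35 × [20.79 × ln(436/367) − 8.314 × ln(276/187)] = 1.84 J/K.

ΔS = 1.84 J/K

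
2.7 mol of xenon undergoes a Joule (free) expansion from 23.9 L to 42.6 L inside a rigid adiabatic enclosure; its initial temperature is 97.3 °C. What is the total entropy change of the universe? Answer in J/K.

ΔS_universe = 13 J/K

No heat is exchanged and no work is done, so the ideal-gas temperature stays constant.
Entropy is a state function; using a reversible isothermal path, ΔS_gas = nR ln(V₂/V₁) = 2.7 × 8.314 × ln(42.6/23.9) = 13 J/K.
The insulated surroundings exchange no heat, so ΔS_surr = 0 and ΔS_universe = ΔS_gas.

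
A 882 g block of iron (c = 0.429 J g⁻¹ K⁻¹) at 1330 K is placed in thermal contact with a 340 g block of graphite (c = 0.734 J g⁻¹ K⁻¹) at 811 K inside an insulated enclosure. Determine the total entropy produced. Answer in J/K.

Energy balance: T_f = (m₁c₁T₁ + m₂c₂T₂)/(m₁c₁ + m₂c₂) = 1123.7 K.
ΔS₁ = m₁c₁ ln(T_f/T₁) = 378.378 × ln(1123.7/1330) = -63.76 J/K.
ΔS₂ = m₂c₂ ln(T_f/T₂) = 249.56 × ln(1123.7/811) = 81.39 J/K.
ΔS_total = -63.76 + 81.39 = 17.6 J/K.

ΔS_total = 17.6 J/K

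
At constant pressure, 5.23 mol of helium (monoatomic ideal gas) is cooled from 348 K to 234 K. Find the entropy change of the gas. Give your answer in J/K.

ΔS = -43.1 J/K

At constant pressure, ΔS = nC_p ln(T₂/T₁) with C_p = 5R/2 = 20.79 J mol⁻¹ K⁻¹.
ΔS = 5.23 × 20.79 × ln(234/348) = -43.1 J/K.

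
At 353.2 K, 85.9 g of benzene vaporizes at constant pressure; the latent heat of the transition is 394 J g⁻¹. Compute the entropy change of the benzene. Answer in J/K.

ΔS = 95.8 J/K

Heat absorbed by the substance: Q = mL = 85.9 × 394 = 33844.6 J.
At constant T, ΔS = Q_rev/T = 33844.6 / 353.2 = 95.8 J/K.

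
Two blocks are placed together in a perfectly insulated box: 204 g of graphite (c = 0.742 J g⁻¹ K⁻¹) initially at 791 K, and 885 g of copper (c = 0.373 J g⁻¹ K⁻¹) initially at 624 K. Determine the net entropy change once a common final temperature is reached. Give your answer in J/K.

Energy balance: T_f = (m₁c₁T₁ + m₂c₂T₂)/(m₁c₁ + m₂c₂) = 676.5 K.
ΔS₁ = m₁c₁ ln(T_f/T₁) = 151.368 × ln(676.5/791) = -23.67 J/K.
ΔS₂ = m₂c₂ ln(T_f/T₂) = 330.105 × ln(676.5/624) = 26.67 J/K.
ΔS_total = -23.67 + 26.67 = 3 J/K.

ΔS_total = 3 J/K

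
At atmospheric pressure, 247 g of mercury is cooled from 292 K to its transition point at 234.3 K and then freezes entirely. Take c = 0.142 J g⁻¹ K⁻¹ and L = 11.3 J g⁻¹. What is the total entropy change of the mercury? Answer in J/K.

ΔS = -19.6 J/K

Cooling step: ΔS₁ = m c ln(T_tr/T_i) = 247 × 0.142 × ln(234.3/292) = -7.722 J/K.
Phase change: ΔS₂ = −mL/T_tr = −247 × 11.3 / 234.3 = -11.91 J/K.
ΔS_total = (-7.722) + (-11.91) = -19.6 J/K.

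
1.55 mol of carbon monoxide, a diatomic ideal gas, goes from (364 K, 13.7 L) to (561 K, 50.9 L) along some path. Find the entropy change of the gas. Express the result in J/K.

ΔS = 30.8 J/K

Entropy is a state function: ΔS = nC_V ln(T₂/T₁) + nR ln(V₂/V₁), with C_V = 5R/2 = 20.79 J mol⁻¹ K⁻¹ for a diatomic ideal gas.
ΔS = 1.55 × [20.79 × ln(561/364) + 8.314 × ln(50.9/13.7)] = 30.8 J/K.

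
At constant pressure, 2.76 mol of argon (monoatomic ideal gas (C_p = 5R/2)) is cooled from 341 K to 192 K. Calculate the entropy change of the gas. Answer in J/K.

At constant pressure, ΔS = nC_p ln(T₂/T₁) with C_p = 5R/2 = 20.79 J mol⁻¹ K⁻¹.
ΔS = 2.76 × 20.79 × ln(192/341) = -33 J/K.

ΔS = -33 J/K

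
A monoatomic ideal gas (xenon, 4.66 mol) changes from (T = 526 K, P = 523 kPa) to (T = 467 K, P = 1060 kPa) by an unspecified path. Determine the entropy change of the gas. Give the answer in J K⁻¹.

ΔS = nC_p ln(T₂/T₁) − nR ln(P₂/P₁), with C_p = 5R/2 = 20.79 J mol⁻¹ K⁻¹ for a monoatomic ideal gas.
ΔS = 4.66 × [20.79 × ln(467/526) − 8.314 × ln(1060/523)] = -38.9 J/K.

ΔS = -38.9 J/K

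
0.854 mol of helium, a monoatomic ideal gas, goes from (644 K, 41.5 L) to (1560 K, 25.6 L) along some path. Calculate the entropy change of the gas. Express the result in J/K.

ΔS = 5.99 J/K

Entropy is a state function: ΔS = nC_V ln(T₂/T₁) + nR ln(V₂/V₁), with C_V = 3R/2 = 12.47 J mol⁻¹ K⁻¹ for a monoatomic ideal gas.
ΔS = 0.854 × [12.47 × ln(1560/644) + 8.314 × ln(25.6/41.5)] = 5.99 J/K.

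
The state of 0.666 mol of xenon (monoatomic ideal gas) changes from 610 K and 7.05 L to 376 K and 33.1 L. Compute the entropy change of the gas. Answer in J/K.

Entropy is a state function: ΔS = nC_V ln(T₂/T₁) + nR ln(V₂/V₁), with C_V = 3R/2 = 12.47 J mol⁻¹ K⁻¹ for a monoatomic ideal gas.
ΔS = 0.666 × [12.47 × ln(376/610) + 8.314 × ln(33.1/7.05)] = 4.54 J/K.

ΔS = 4.54 J/K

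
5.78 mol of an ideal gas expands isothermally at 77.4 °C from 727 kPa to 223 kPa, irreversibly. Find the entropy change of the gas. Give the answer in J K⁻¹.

Entropy is a state function, so ΔS_gas depends only on the end states.
For an isothermal ideal gas ΔS_gas = nR ln(P₁/P₂) = 5.78 × 8.314 × ln(727/223) = 56.8 J/K.

ΔS_gas = 56.8 J/K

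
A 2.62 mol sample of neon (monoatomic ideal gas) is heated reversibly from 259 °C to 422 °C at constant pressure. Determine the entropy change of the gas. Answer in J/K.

ΔS = 14.6 J/K

In kelvin: T₁ = 532.15 K, T₂ = 695.15 K. At constant pressure, ΔS = nC_p ln(T₂/T₁) with C_p = 5R/2 = 20.79 J mol⁻¹ K⁻¹.
ΔS = 2.62 × 20.79 × ln(695.15/532.15) = 14.6 J/K.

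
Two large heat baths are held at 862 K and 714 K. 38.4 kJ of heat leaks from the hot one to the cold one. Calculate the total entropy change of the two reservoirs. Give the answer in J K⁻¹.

ΔS_total = 9.23 J/K

ΔS_hot = −Q/T_H = −38400/862 = -44.55 J/K and ΔS_cold = +Q/T_C = 38400/714 = 53.78 J/K.
ΔS_total = -44.55 + 53.78 = 9.23 J/K, positive as the second law requires.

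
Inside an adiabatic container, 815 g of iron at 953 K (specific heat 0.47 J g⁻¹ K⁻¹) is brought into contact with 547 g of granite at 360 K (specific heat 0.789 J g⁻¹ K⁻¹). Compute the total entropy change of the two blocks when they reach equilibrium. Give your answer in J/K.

ΔS_total = 94.3 J/K

Energy balance: T_f = (m₁c₁T₁ + m₂c₂T₂)/(m₁c₁ + m₂c₂) = 638.84 K.
ΔS₁ = m₁c₁ ln(T_f/T₁) = 383.05 × ln(638.84/953) = -153.2 J/K.
ΔS₂ = m₂c₂ ln(T_f/T₂) = 431.583 × ln(638.84/360) = 247.5 J/K.
ΔS_total = -153.2 + 247.5 = 94.3 J/K.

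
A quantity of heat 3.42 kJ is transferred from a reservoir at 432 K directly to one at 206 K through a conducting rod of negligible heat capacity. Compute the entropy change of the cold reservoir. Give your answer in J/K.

The cold reservoir gains heat Q, so ΔS_cold = +Q/T_C = 3420/206 = 16.6 J/K.

ΔS_cold = 16.6 J/K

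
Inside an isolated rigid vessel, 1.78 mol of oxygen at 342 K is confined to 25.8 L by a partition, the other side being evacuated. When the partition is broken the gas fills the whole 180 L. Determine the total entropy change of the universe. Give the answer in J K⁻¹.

ΔS_universe = 28.7 J/K

No heat is exchanged and no work is done, so the ideal-gas temperature stays constant.
Entropy is a state function; using a reversible isothermal path, ΔS_gas = nR ln(V₂/V₁) = 1.78 × 8.314 × ln(180/25.8) = 28.7 J/K.
The insulated surroundings exchange no heat, so ΔS_surr = 0 and ΔS_universe = ΔS_gas.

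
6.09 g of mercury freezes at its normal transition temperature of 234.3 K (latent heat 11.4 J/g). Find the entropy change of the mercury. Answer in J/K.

ΔS = -0.296 J/K

Heat released by the substance: Q = −mL = −6.09 × 11.4 = −69.426 J.
At constant T, ΔS = Q_rev/T = −69.426 / 234.3 = -0.296 J/K.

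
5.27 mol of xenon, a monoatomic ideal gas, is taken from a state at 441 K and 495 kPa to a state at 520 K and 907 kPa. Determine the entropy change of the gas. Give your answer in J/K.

ΔS = -8.48 J/K

ΔS = nC_p ln(T₂/T₁) − nR ln(P₂/P₁), with C_p = 5R/2 = 20.79 J mol⁻¹ K⁻¹ for a monoatomic ideal gas.
ΔS = 5.27 × [20.79 × ln(520/441) − 8.314 × ln(907/495)] = -8.48 J/K.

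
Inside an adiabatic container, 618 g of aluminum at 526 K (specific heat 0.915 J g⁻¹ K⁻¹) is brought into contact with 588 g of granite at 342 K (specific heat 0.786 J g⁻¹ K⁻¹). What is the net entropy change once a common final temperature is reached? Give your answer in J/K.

ΔS_total = 23.1 J/K

Energy balance: T_f = (m₁c₁T₁ + m₂c₂T₂)/(m₁c₁ + m₂c₂) = 443.25 K.
ΔS₁ = m₁c₁ ln(T_f/T₁) = 565.47 × ln(443.25/526) = -96.792 J/K.
ΔS₂ = m₂c₂ ln(T_f/T₂) = 462.168 × ln(443.25/342) = 119.85 J/K.
ΔS_total = -96.792 + 119.85 = 23.1 J/K.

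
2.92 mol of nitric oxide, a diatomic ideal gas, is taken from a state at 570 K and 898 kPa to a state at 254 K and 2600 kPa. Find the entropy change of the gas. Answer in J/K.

ΔS = nC_p ln(T₂/T₁) − nR ln(P₂/P₁), with C_p = 7R/2 = 29.1 J mol⁻¹ K⁻¹ for a diatomic ideal gas.
ΔS = 2.92 × [29.1 × ln(254/570) − 8.314 × ln(2600/898)] = -94.5 J/K.

ΔS = -94.5 J/K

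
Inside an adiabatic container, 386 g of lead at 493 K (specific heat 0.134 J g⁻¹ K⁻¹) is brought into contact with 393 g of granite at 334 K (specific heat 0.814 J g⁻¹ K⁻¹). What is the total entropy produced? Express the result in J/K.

ΔS_total = 3.7 J/K

Energy balance: T_f = (m₁c₁T₁ + m₂c₂T₂)/(m₁c₁ + m₂c₂) = 356.13 K.
ΔS₁ = m₁c₁ ln(T_f/T₁) = 51.724 × ln(356.13/493) = -16.82 J/K.
ΔS₂ = m₂c₂ ln(T_f/T₂) = 319.902 × ln(356.13/334) = 20.52 J/K.
ΔS_total = -16.82 + 20.52 = 3.7 J/K.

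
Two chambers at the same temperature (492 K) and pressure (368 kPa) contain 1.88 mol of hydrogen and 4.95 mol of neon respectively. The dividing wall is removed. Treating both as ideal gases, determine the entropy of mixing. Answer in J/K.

ΔS_mix = 33.4 J/K

Mole fractions: x_A = 1.88/6.83 = 0.275, x_B = 0.725.
ΔS_mix = −R(n_A ln x_A + n_B ln x_B) = −8.314 × (1.88 ln 0.275 + 4.95 ln 0.725) = 33.4 J/K.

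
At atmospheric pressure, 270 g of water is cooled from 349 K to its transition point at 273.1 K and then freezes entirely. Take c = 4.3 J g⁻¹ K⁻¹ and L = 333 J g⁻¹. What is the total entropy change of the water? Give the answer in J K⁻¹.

Cooling step: ΔS₁ = m c ln(T_tr/T_i) = 270 × 4.3 × ln(273.1/349) = -284.7 J/K.
Phase change: ΔS₂ = −mL/T_tr = −270 × 333 / 273.1 = -329.2 J/K.
ΔS_total = (-284.7) + (-329.2) = -614 J/K.

ΔS = -614 J/K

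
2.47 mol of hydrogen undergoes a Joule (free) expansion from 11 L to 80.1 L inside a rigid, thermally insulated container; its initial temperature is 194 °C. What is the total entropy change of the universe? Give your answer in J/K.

No heat is exchanged and no work is done, so the ideal-gas temperature stays constant.
Entropy is a state function; using a reversible isothermal path, ΔS_gas = nR ln(V₂/V₁) = 2.47 × 8.314 × ln(80.1/11) = 40.8 J/K.
The insulated surroundings exchange no heat, so ΔS_surr = 0 and ΔS_universe = ΔS_gas.

ΔS_universe = 40.8 J/K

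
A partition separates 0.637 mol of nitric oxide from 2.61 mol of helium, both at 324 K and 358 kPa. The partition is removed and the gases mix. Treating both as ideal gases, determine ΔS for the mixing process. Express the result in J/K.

Mole fractions: x_A = 0.637/3.25 = 0.196, x_B = 0.804.
ΔS_mix = −R(n_A ln x_A + n_B ln x_B) = −8.314 × (0.637 ln 0.196 + 2.61 ln 0.804) = 13.4 J/K.

ΔS_mix = 13.4 J/K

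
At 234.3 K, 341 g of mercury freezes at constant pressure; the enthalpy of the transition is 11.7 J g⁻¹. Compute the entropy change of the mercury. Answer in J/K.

ΔS = -17 J/K

Heat released by the substance: Q = −mL = −341 × 11.7 = −3989.7 J.
At constant T, ΔS = Q_rev/T = −3989.7 / 234.3 = -17 J/K.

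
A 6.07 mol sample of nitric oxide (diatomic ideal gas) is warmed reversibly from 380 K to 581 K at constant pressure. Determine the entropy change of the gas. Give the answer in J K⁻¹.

At constant pressure, ΔS = nC_p ln(T₂/T₁) with C_p = 7R/2 = 29.1 J mol⁻¹ K⁻¹.
ΔS = 6.07 × 29.1 × ln(581/380) = 75 J/K.

ΔS = 75 J/K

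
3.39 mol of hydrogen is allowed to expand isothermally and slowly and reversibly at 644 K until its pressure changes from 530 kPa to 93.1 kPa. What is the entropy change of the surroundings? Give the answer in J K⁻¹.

For an isothermal ideal gas ΔS_gas = nR ln(P₁/P₂) = 3.39 × 8.314 × ln(530/93.1) = 49 J/K.
The process is reversible, so ΔS_surr = −ΔS_gas = -49 J/K and ΔS_universe = 0.

ΔS_surr = -49 J/K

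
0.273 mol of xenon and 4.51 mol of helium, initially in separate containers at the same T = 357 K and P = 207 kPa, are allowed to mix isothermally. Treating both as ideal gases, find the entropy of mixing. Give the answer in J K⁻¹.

Mole fractions: x_A = 0.273/4.78 = 0.0571, x_B = 0.943.
ΔS_mix = −R(n_A ln x_A + n_B ln x_B) = −8.314 × (0.273 ln 0.0571 + 4.51 ln 0.943) = 8.7 J/K.

ΔS_mix = 8.7 J/K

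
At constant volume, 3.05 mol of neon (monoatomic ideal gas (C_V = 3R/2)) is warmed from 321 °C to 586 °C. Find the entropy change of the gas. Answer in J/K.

ΔS = 14 J/K

In kelvin: T₁ = 594.15 K, T₂ = 859.15 K. At constant volume, ΔS = nC_V ln(T₂/T₁) with C_V = 3R/2 = 12.47 J mol⁻¹ K⁻¹.
ΔS = 3.05 × 12.47 × ln(859.15/594.15) = 14 J/K.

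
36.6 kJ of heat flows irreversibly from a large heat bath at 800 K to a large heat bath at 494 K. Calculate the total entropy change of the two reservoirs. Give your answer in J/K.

ΔS_hot = −Q/T_H = −36600/800 = -45.75 J/K and ΔS_cold = +Q/T_C = 36600/494 = 74.09 J/K.
ΔS_total = -45.75 + 74.09 = 28.3 J/K, positive as the second law requires.

ΔS_total = 28.3 J/K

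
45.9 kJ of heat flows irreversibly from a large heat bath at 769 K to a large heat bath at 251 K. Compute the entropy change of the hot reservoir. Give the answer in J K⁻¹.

The hot reservoir loses heat Q, so ΔS_hot = −Q/T_H = −45900/769 = -59.7 J/K.

ΔS_hot = -59.7 J/K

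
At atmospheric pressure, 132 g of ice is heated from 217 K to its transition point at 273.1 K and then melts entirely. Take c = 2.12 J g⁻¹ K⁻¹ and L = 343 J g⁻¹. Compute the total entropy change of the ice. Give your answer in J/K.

ΔS = 230 J/K

Warming step: ΔS₁ = m c ln(T_tr/T_i) = 132 × 2.12 × ln(273.1/217) = 64.35 J/K.
Phase change: ΔS₂ = +mL/T_tr = 132 × 343 / 273.1 = 165.8 J/K.
ΔS_total = (64.35) + (165.8) = 230 J/K.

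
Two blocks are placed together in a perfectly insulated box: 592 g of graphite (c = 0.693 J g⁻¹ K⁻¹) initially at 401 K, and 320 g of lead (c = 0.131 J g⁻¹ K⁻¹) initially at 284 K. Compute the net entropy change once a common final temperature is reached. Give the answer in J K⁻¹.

ΔS_total = 2.06 J/K

Energy balance: T_f = (m₁c₁T₁ + m₂c₂T₂)/(m₁c₁ + m₂c₂) = 390.15 K.
ΔS₁ = m₁c₁ ln(T_f/T₁) = 410.256 × ln(390.15/401) = -11.25 J/K.
ΔS₂ = m₂c₂ ln(T_f/T₂) = 41.92 × ln(390.15/284) = 13.31 J/K.
ΔS_total = -11.25 + 13.31 = 2.06 J/K.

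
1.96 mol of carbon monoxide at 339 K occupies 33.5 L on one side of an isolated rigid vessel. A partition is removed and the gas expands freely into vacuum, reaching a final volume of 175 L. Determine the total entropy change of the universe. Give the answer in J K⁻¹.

ΔS_universe = 26.9 J/K

For an ideal gas in free expansion Q = 0 and W = 0, so T is unchanged.
Entropy is a state function; using a reversible isothermal path, ΔS_gas = nR ln(V₂/V₁) = 1.96 × 8.314 × ln(175/33.5) = 26.9 J/K.
The insulated surroundings exchange no heat, so ΔS_surr = 0 and ΔS_universe = ΔS_gas.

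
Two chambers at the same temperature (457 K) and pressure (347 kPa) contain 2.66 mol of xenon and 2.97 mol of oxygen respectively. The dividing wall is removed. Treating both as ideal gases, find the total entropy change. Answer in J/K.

ΔS_mix = 32.4 J/K

Mole fractions: x_A = 2.66/5.63 = 0.472, x_B = 0.528.
ΔS_mix = −R(n_A ln x_A + n_B ln x_B) = −8.314 × (2.66 ln 0.472 + 2.97 ln 0.528) = 32.4 J/K.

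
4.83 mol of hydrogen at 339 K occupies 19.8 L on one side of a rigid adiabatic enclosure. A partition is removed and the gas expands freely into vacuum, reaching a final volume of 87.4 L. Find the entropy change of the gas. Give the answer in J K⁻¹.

For an ideal gas in free expansion Q = 0 and W = 0, so T is unchanged.
Entropy is a state function; using a reversible isothermal path, ΔS_gas = nR ln(V₂/V₁) = 4.83 × 8.314 × ln(87.4/19.8) = 59.6 J/K.

ΔS_gas = 59.6 J/K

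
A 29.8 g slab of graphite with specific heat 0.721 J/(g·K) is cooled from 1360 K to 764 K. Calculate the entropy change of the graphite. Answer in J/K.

ΔS = -12.4 J/K

ΔS = ∫dQ_rev/T = m c ln(T₂/T₁) = 29.8 × 0.721 × ln(764/1360) = -12.4 J/K.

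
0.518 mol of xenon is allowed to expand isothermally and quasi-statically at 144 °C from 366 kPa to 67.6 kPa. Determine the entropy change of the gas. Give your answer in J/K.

For an isothermal ideal gas ΔS_gas = nR ln(P₁/P₂) = 0.518 × 8.314 × ln(366/67.6) = 7.27 J/K.

ΔS_gas = 7.27 J/K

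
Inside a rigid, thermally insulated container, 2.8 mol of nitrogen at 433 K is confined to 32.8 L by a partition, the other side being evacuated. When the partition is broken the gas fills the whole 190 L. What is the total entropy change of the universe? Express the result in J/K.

ΔS_universe = 40.9 J/K

No heat is exchanged and no work is done, so the ideal-gas temperature stays constant.
Entropy is a state function; using a reversible isothermal path, ΔS_gas = nR ln(V₂/V₁) = 2.8 × 8.314 × ln(190/32.8) = 40.9 J/K.
The insulated surroundings exchange no heat, so ΔS_surr = 0 and ΔS_universe = ΔS_gas.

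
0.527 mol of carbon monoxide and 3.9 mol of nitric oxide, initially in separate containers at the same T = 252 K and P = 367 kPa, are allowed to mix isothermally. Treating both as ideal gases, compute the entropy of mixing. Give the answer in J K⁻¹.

Mole fractions: x_A = 0.527/4.43 = 0.119, x_B = 0.881.
ΔS_mix = −R(n_A ln x_A + n_B ln x_B) = −8.314 × (0.527 ln 0.119 + 3.9 ln 0.881) = 13.4 J/K.

ΔS_mix = 13.4 J/K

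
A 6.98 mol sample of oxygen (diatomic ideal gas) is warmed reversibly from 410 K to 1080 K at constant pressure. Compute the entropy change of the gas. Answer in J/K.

At constant pressure, ΔS = nC_p ln(T₂/T₁) with C_p = 7R/2 = 29.1 J mol⁻¹ K⁻¹.
ΔS = 6.98 × 29.1 × ln(1080/410) = 197 J/K.

ΔS = 197 J/K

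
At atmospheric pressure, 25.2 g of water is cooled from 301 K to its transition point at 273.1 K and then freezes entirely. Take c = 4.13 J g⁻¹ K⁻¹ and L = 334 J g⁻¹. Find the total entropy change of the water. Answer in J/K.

Cooling step: ΔS₁ = m c ln(T_tr/T_i) = 25.2 × 4.13 × ln(273.1/301) = -10.12 J/K.
Phase change: ΔS₂ = −mL/T_tr = −25.2 × 334 / 273.1 = -30.82 J/K.
ΔS_total = (-10.12) + (-30.82) = -40.9 J/K.

ΔS = -40.9 J/K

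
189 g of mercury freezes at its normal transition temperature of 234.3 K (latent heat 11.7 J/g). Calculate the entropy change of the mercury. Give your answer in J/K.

Heat released by the substance: Q = −mL = −189 × 11.7 = −2211.3 J.
At constant T, ΔS = Q_rev/T = −2211.3 / 234.3 = -9.44 J/K.

ΔS = -9.44 J/K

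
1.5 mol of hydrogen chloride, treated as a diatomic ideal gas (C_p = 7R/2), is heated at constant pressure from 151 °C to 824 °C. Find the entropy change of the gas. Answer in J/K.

ΔS = 41.5 J/K

In kelvin: T₁ = 424.15 K, T₂ = 1097.15 K. At constant pressure, ΔS = nC_p ln(T₂/T₁) with C_p = 7R/2 = 29.1 J mol⁻¹ K⁻¹.
ΔS = 1.5 × 29.1 × ln(1097.15/424.15) = 41.5 J/K.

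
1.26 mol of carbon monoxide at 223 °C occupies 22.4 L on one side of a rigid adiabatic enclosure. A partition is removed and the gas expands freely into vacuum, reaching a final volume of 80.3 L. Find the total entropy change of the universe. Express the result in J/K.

For an ideal gas in free expansion Q = 0 and W = 0, so T is unchanged.
Entropy is a state function; using a reversible isothermal path, ΔS_gas = nR ln(V₂/V₁) = 1.26 × 8.314 × ln(80.3/22.4) = 13.4 J/K.
The insulated surroundings exchange no heat, so ΔS_surr = 0 and ΔS_universe = ΔS_gas.

ΔS_universe = 13.4 J/K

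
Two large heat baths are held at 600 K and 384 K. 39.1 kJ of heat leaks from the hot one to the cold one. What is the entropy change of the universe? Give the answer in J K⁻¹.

ΔS_hot = −Q/T_H = −39100/600 = -65.167 J/K and ΔS_cold = +Q/T_C = 39100/384 = 101.82 J/K.
ΔS_total = -65.167 + 101.82 = 36.7 J/K, positive as the second law requires.

ΔS_total = 36.7 J/K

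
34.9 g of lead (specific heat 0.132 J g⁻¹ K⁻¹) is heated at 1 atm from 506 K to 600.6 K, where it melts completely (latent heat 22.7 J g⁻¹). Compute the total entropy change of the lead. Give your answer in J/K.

Warming step: ΔS₁ = m c ln(T_tr/T_i) = 34.9 × 0.132 × ln(600.6/506) = 0.7896 J/K.
Phase change: ΔS₂ = +mL/T_tr = 34.9 × 22.7 / 600.6 = 1.319 J/K.
ΔS_total = (0.7896) + (1.319) = 2.11 J/K.

ΔS = 2.11 J/K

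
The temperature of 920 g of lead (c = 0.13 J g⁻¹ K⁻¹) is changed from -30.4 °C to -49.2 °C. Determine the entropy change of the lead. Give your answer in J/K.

In kelvin: T₁ = 242.75 K, T₂ = 223.95 K. ΔS = ∫dQ_rev/T = m c ln(T₂/T₁) = 920 × 0.13 × ln(223.95/242.75) = -9.64 J/K.

ΔS = -9.64 J/K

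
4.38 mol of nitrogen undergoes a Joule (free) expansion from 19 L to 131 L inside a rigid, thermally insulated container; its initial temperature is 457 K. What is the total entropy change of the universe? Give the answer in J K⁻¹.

ΔS_universe = 70.3 J/K

No heat is exchanged and no work is done, so the ideal-gas temperature stays constant.
Entropy is a state function; using a reversible isothermal path, ΔS_gas = nR ln(V₂/V₁) = 4.38 × 8.314 × ln(131/19) = 70.3 J/K.
The insulated surroundings exchange no heat, so ΔS_surr = 0 and ΔS_universe = ΔS_gas.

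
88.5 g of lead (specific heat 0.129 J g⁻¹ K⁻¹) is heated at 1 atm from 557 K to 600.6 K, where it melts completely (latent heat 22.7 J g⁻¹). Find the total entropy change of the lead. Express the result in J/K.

Warming step: ΔS₁ = m c ln(T_tr/T_i) = 88.5 × 0.129 × ln(600.6/557) = 0.8604 J/K.
Phase change: ΔS₂ = +mL/T_tr = 88.5 × 22.7 / 600.6 = 3.345 J/K.
ΔS_total = (0.8604) + (3.345) = 4.21 J/K.

ΔS = 4.21 J/K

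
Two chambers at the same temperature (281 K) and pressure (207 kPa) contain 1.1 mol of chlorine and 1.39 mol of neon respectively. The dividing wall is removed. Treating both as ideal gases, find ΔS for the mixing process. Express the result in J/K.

Mole fractions: x_A = 1.1/2.49 = 0.442, x_B = 0.558.
ΔS_mix = −R(n_A ln x_A + n_B ln x_B) = −8.314 × (1.1 ln 0.442 + 1.39 ln 0.558) = 14.2 J/K.

ΔS_mix = 14.2 J/K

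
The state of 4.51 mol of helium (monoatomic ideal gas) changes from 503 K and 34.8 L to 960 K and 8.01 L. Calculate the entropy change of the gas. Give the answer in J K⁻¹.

Entropy is a state function: ΔS = nC_V ln(T₂/T₁) + nR ln(V₂/V₁), with C_V = 3R/2 = 12.47 J mol⁻¹ K⁻¹ for a monoatomic ideal gas.
ΔS = 4.51 × [12.47 × ln(960/503) + 8.314 × ln(8.01/34.8)] = -18.7 J/K.

ΔS = -18.7 J/K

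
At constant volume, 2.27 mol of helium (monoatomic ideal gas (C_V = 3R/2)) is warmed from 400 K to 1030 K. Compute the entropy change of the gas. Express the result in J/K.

At constant volume, ΔS = nC_V ln(T₂/T₁) with C_V = 3R/2 = 12.47 J mol⁻¹ K⁻¹.
ΔS = 2.27 × 12.47 × ln(1030/400) = 26.8 J/K.

ΔS = 26.8 J/K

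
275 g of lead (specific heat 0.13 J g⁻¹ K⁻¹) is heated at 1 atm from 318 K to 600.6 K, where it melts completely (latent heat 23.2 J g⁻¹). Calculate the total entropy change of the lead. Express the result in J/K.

ΔS = 33.4 J/K

Warming step: ΔS₁ = m c ln(T_tr/T_i) = 275 × 0.13 × ln(600.6/318) = 22.73 J/K.
Phase change: ΔS₂ = +mL/T_tr = 275 × 23.2 / 600.6 = 10.62 J/K.
ΔS_total = (22.73) + (10.62) = 33.4 J/K.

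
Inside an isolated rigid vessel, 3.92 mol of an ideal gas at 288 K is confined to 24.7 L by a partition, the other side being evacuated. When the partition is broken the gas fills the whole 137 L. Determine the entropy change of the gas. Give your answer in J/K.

For an ideal gas in free expansion Q = 0 and W = 0, so T is unchanged.
Entropy is a state function; using a reversible isothermal path, ΔS_gas = nR ln(V₂/V₁) = 3.92 × 8.314 × ln(137/24.7) = 55.8 J/K.

ΔS_gas = 55.8 J/K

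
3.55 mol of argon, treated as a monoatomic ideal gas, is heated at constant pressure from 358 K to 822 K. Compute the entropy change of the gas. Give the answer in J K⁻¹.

At constant pressure, ΔS = nC_p ln(T₂/T₁) with C_p = 5R/2 = 20.79 J mol⁻¹ K⁻¹.
ΔS = 3.55 × 20.79 × ln(822/358) = 61.3 J/K.

ΔS = 61.3 J/K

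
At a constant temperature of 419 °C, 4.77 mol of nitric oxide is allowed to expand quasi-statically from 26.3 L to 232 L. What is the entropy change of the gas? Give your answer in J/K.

ΔS_gas = 86.3 J/K

For an isothermal ideal gas ΔS_gas = nR ln(V₂/V₁) = 4.77 × 8.314 × ln(232/26.3) = 86.3 J/K.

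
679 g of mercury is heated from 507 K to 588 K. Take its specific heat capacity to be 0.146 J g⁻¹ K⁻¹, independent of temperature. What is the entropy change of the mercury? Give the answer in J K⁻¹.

ΔS = ∫dQ_rev/T = m c ln(T₂/T₁) = 679 × 0.146 × ln(588/507) = 14.7 J/K.

ΔS = 14.7 J/K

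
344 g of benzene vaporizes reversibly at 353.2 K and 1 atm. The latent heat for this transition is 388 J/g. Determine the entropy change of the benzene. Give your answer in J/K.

Heat absorbed by the substance: Q = mL = 344 × 388 = 133472 J.
At constant T, ΔS = Q_rev/T = 133472 / 353.2 = 378 J/K.

ΔS = 378 J/K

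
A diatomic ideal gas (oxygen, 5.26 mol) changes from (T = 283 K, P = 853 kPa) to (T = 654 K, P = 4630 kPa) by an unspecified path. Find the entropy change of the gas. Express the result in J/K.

ΔS = nC_p ln(T₂/T₁) − nR ln(P₂/P₁), with C_p = 7R/2 = 29.1 J mol⁻¹ K⁻¹ for a diatomic ideal gas.
ΔS = 5.26 × [29.1 × ln(654/283) − 8.314 × ln(4630/853)] = 54.2 J/K.

ΔS = 54.2 J/K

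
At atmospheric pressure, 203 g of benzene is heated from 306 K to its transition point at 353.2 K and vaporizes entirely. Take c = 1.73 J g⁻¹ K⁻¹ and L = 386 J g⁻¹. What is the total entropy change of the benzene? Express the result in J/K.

ΔS = 272 J/K

Warming step: ΔS₁ = m c ln(T_tr/T_i) = 203 × 1.73 × ln(353.2/306) = 50.38 J/K.
Phase change: ΔS₂ = +mL/T_tr = 203 × 386 / 353.2 = 221.9 J/K.
ΔS_total = (50.38) + (221.9) = 272 J/K.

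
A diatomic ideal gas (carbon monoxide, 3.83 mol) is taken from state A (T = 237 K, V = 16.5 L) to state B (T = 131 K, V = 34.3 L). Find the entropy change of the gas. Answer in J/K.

Entropy is a state function: ΔS = nC_V ln(T₂/T₁) + nR ln(V₂/V₁), with C_V = 5R/2 = 20.79 J mol⁻¹ K⁻¹ for a diatomic ideal gas.
ΔS = 3.83 × [20.79 × ln(131/237) + 8.314 × ln(34.3/16.5)] = -23.9 J/K.

ΔS = -23.9 J/K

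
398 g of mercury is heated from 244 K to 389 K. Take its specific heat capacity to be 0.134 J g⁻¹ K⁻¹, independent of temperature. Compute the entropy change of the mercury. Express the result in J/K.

ΔS = ∫dQ_rev/T = m c ln(T₂/T₁) = 398 × 0.134 × ln(389/244) = 24.9 J/K.

ΔS = 24.9 J/K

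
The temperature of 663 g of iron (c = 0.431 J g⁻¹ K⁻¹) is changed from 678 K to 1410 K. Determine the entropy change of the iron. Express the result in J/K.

ΔS = 209 J/K

ΔS = ∫dQ_rev/T = m c ln(T₂/T₁) = 663 × 0.431 × ln(1410/678) = 209 J/K.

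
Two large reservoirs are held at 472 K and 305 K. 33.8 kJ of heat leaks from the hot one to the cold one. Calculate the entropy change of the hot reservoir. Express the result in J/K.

The hot reservoir loses heat Q, so ΔS_hot = −Q/T_H = −33800/472 = -71.6 J/K.

ΔS_hot = -71.6 J/K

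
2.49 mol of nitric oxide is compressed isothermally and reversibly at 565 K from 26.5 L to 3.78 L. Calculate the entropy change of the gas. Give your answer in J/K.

For an isothermal ideal gas ΔS_gas = nR ln(V₂/V₁) = 2.49 × 8.314 × ln(3.78/26.5) = -40.3 J/K.

ΔS_gas = -40.3 J/K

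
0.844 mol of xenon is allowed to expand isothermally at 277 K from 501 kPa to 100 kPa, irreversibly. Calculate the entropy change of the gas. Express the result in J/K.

Entropy is a state function, so ΔS_gas depends only on the end states.
For an isothermal ideal gas ΔS_gas = nR ln(P₁/P₂) = 0.844 × 8.314 × ln(501/100) = 11.3 J/K.

ΔS_gas = 11.3 J/K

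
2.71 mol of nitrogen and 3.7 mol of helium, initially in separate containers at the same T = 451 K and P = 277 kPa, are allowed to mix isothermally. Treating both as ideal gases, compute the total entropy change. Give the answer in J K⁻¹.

ΔS_mix = 36.3 J/K

Mole fractions: x_A = 2.71/6.41 = 0.423, x_B = 0.577.
ΔS_mix = −R(n_A ln x_A + n_B ln x_B) = −8.314 × (2.71 ln 0.423 + 3.7 ln 0.577) = 36.3 J/K.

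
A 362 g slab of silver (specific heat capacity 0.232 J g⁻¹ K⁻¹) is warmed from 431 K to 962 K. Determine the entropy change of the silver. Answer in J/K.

ΔS = 67.4 J/K

ΔS = ∫dQ_rev/T = m c ln(T₂/T₁) = 362 × 0.232 × ln(962/431) = 67.4 J/K.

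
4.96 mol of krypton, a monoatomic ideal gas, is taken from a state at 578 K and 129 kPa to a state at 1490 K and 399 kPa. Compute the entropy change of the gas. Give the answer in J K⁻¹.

ΔS = nC_p ln(T₂/T₁) − nR ln(P₂/P₁), with C_p = 5R/2 = 20.79 J mol⁻¹ K⁻¹ for a monoatomic ideal gas.
ΔS = 4.96 × [20.79 × ln(1490/578) − 8.314 × ln(399/129)] = 51.1 J/K.

ΔS = 51.1 J/K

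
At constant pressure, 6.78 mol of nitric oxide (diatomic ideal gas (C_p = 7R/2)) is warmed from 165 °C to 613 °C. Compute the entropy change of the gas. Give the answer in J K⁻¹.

In kelvin: T₁ = 438.15 K, T₂ = 886.15 K. At constant pressure, ΔS = nC_p ln(T₂/T₁) with C_p = 7R/2 = 29.1 J mol⁻¹ K⁻¹.
ΔS = 6.78 × 29.1 × ln(886.15/438.15) = 139 J/K.

ΔS = 139 J/K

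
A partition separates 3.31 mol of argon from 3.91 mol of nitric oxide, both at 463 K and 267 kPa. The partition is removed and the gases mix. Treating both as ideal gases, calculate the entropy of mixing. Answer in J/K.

Mole fractions: x_A = 3.31/7.22 = 0.458, x_B = 0.542.
ΔS_mix = −R(n_A ln x_A + n_B ln x_B) = −8.314 × (3.31 ln 0.458 + 3.91 ln 0.542) = 41.4 J/K.

ΔS_mix = 41.4 J/K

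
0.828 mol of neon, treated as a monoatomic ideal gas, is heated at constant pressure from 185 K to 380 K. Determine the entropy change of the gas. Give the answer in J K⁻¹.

ΔS = 12.4 J/K

At constant pressure, ΔS = nC_p ln(T₂/T₁) with C_p = 5R/2 = 20.79 J mol⁻¹ K⁻¹.
ΔS = 0.828 × 20.79 × ln(380/185) = 12.4 J/K.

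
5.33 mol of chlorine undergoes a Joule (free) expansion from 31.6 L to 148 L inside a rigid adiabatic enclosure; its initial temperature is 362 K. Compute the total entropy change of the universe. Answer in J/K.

ΔS_universe = 68.4 J/K

No heat is exchanged and no work is done, so the ideal-gas temperature stays constant.
Entropy is a state function; using a reversible isothermal path, ΔS_gas = nR ln(V₂/V₁) = 5.33 × 8.314 × ln(148/31.6) = 68.4 J/K.
The insulated surroundings exchange no heat, so ΔS_surr = 0 and ΔS_universe = ΔS_gas.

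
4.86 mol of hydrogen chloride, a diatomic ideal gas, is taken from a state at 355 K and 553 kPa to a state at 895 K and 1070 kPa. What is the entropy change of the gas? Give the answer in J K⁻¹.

ΔS = nC_p ln(T₂/T₁) − nR ln(P₂/P₁), with C_p = 7R/2 = 29.1 J mol⁻¹ K⁻¹ for a diatomic ideal gas.
ΔS = 4.86 × [29.1 × ln(895/355) − 8.314 × ln(1070/553)] = 104 J/K.

ΔS = 104 J/K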